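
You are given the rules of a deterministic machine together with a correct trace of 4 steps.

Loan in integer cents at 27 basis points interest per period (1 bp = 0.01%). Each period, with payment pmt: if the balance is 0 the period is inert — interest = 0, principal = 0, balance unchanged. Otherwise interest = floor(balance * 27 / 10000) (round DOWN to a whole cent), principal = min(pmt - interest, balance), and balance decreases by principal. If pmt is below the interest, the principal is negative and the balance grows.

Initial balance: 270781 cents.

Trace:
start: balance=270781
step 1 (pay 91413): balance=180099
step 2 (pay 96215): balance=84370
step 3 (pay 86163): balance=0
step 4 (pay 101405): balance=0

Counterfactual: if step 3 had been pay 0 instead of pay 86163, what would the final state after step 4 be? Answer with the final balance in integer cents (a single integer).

(re-executing from step 3 with the substitution; state before step 3: balance=84370)
step 3 (pay 0): balance=84597
step 4 (pay 101405): balance=0

0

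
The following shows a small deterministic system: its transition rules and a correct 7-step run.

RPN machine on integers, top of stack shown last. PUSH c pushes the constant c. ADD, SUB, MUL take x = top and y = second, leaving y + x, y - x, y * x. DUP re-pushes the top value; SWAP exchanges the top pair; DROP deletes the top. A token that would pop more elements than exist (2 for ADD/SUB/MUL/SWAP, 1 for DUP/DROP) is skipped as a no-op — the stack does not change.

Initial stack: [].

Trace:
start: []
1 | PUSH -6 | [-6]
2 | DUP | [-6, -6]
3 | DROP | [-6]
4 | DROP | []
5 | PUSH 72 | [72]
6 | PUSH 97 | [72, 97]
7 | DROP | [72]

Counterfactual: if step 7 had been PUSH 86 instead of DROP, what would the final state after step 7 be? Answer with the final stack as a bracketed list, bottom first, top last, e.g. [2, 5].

[72, 97, 86]

(re-executing from step 7 with the substitution; state before step 7: [72, 97])
7 | PUSH 86 | [72, 97, 86]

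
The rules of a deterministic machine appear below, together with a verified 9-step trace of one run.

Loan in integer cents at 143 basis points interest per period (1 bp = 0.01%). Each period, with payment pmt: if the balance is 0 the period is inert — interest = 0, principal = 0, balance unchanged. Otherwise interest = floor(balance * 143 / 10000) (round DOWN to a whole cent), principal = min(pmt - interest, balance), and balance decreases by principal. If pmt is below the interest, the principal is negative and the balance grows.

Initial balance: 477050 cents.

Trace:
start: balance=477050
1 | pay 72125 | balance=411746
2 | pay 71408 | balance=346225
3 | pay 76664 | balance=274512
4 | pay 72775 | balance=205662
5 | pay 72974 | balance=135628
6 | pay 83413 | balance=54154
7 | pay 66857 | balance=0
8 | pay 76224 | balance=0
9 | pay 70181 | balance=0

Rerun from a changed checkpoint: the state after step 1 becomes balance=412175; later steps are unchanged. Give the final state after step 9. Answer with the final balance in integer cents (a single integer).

0

state after step 1 := balance=412175
2 | pay 71408 | balance=346661
3 | pay 76664 | balance=274954
4 | pay 72775 | balance=206110
5 | pay 72974 | balance=136083
6 | pay 83413 | balance=54615
7 | pay 66857 | balance=0
8 | pay 76224 | balance=0
9 | pay 70181 | balance=0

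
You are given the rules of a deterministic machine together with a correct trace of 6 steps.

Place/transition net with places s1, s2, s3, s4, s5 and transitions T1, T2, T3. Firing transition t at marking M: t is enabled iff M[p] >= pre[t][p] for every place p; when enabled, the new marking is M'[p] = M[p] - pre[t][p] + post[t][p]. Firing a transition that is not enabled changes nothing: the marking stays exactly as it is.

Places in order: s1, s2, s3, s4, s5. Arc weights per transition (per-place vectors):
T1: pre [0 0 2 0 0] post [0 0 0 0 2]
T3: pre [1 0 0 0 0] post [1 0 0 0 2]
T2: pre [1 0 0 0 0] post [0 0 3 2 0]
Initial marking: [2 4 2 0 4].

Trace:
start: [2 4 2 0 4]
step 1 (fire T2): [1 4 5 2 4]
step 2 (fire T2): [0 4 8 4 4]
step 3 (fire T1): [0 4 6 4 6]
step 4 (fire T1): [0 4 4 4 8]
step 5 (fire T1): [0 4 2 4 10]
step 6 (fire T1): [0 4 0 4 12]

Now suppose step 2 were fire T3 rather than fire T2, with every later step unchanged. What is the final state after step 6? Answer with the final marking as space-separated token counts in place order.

1 4 1 2 10

(re-executing from step 2 with the substitution; state before step 2: [1 4 5 2 4])
step 2 (fire T3): [1 4 5 2 6]
step 3 (fire T1): [1 4 3 2 8]
step 4 (fire T1): [1 4 1 2 10]
step 5 (fire T1): [1 4 1 2 10]
step 6 (fire T1): [1 4 1 2 10]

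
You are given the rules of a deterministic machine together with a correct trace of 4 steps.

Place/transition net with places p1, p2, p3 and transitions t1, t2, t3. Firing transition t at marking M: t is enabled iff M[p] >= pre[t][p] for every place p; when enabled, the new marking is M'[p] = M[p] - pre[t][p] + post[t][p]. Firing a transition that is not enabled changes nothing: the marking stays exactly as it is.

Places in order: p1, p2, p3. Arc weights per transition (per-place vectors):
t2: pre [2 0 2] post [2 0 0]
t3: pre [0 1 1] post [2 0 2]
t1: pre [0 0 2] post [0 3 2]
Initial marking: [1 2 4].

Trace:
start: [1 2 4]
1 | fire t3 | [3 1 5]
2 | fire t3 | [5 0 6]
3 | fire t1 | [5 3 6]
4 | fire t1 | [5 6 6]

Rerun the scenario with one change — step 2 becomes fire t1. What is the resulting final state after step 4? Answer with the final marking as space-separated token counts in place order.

(re-executing from step 2 with the substitution; state before step 2: [3 1 5])
2 | fire t1 | [3 4 5]
3 | fire t1 | [3 7 5]
4 | fire t1 | [3 10 5]

3 10 5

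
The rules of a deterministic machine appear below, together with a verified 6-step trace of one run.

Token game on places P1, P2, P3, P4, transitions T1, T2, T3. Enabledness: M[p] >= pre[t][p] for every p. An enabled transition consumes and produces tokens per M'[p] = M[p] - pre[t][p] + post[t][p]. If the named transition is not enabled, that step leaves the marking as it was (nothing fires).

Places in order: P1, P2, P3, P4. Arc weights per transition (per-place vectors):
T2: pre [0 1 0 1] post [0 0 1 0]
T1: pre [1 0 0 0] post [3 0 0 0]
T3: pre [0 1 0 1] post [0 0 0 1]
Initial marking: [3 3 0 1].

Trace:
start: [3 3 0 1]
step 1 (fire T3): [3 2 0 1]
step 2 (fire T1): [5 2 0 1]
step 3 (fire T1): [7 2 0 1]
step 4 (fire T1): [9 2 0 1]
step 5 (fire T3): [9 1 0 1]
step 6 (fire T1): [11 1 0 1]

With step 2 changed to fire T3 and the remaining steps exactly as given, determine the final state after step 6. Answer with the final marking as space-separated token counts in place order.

9 0 0 1

(re-executing from step 2 with the substitution; state before step 2: [3 2 0 1])
step 2 (fire T3): [3 1 0 1]
step 3 (fire T1): [5 1 0 1]
step 4 (fire T1): [7 1 0 1]
step 5 (fire T3): [7 0 0 1]
step 6 (fire T1): [9 0 0 1]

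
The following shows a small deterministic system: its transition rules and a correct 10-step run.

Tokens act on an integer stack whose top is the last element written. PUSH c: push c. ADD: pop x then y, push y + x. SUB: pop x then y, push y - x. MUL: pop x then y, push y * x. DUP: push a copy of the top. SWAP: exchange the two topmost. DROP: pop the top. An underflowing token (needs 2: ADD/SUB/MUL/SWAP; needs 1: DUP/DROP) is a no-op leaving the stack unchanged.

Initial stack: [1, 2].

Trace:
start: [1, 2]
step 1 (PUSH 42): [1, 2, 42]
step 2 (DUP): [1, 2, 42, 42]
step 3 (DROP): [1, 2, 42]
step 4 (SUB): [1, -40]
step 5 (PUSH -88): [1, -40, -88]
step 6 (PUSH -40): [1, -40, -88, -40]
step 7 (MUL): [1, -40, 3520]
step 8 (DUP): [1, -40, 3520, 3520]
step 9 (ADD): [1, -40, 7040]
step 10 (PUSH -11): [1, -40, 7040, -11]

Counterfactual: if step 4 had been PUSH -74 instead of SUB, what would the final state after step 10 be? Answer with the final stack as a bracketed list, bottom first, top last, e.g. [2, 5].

[1, 2, 42, -74, 7040, -11]

(re-executing from step 4 with the substitution; state before step 4: [1, 2, 42])
step 4 (PUSH -74): [1, 2, 42, -74]
step 5 (PUSH -88): [1, 2, 42, -74, -88]
step 6 (PUSH -40): [1, 2, 42, -74, -88, -40]
step 7 (MUL): [1, 2, 42, -74, 3520]
step 8 (DUP): [1, 2, 42, -74, 3520, 3520]
step 9 (ADD): [1, 2, 42, -74, 7040]
step 10 (PUSH -11): [1, 2, 42, -74, 7040, -11]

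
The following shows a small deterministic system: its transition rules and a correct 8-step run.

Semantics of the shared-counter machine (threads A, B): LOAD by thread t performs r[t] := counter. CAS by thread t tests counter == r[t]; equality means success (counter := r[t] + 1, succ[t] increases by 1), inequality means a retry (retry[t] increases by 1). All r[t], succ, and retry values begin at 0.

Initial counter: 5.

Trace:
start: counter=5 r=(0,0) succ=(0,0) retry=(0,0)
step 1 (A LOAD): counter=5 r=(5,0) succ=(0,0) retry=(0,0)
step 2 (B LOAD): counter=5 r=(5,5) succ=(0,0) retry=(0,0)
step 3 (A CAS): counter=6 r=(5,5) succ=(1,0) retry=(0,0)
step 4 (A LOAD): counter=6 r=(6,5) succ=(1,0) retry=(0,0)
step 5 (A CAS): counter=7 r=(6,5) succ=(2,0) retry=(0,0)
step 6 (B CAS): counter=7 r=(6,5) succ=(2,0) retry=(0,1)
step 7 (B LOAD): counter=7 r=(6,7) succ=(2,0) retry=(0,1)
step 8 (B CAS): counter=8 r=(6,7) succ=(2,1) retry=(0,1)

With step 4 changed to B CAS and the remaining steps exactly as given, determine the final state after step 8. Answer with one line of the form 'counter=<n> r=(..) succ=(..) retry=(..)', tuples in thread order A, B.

(re-executing from step 4 with the substitution; state before step 4: counter=6 r=(5,5) succ=(1,0) retry=(0,0))
step 4 (B CAS): counter=6 r=(5,5) succ=(1,0) retry=(0,1)
step 5 (A CAS): counter=6 r=(5,5) succ=(1,0) retry=(1,1)
step 6 (B CAS): counter=6 r=(5,5) succ=(1,0) retry=(1,2)
step 7 (B LOAD): counter=6 r=(5,6) succ=(1,0) retry=(1,2)
step 8 (B CAS): counter=7 r=(5,6) succ=(1,1) retry=(1,2)

counter=7 r=(5,6) succ=(1,1) retry=(1,2)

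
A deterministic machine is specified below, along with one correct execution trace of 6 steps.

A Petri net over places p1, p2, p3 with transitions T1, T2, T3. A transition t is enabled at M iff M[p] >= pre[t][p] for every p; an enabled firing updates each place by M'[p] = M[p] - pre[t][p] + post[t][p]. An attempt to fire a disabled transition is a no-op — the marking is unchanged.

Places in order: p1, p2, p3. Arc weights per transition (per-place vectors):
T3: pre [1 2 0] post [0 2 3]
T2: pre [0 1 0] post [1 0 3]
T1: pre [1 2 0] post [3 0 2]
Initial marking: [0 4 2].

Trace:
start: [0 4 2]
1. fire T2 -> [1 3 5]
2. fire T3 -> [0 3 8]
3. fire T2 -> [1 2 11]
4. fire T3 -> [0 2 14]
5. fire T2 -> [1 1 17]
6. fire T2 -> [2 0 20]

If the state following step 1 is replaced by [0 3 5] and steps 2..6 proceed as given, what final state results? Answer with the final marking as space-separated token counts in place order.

state after step 1 := [0 3 5]
2. fire T3 -> [0 3 5]
3. fire T2 -> [1 2 8]
4. fire T3 -> [0 2 11]
5. fire T2 -> [1 1 14]
6. fire T2 -> [2 0 17]

2 0 17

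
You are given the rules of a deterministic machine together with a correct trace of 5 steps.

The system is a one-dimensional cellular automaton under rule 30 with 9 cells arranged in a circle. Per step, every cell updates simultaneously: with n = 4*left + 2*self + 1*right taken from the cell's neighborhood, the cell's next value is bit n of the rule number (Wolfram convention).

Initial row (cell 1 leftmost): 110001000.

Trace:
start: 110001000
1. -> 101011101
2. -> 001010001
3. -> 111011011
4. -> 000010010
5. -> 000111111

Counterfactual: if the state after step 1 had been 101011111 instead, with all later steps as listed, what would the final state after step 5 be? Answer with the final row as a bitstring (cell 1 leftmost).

state after step 1 := 101011111
2. -> 001010000
3. -> 011011000
4. -> 110010100
5. -> 101110111

101110111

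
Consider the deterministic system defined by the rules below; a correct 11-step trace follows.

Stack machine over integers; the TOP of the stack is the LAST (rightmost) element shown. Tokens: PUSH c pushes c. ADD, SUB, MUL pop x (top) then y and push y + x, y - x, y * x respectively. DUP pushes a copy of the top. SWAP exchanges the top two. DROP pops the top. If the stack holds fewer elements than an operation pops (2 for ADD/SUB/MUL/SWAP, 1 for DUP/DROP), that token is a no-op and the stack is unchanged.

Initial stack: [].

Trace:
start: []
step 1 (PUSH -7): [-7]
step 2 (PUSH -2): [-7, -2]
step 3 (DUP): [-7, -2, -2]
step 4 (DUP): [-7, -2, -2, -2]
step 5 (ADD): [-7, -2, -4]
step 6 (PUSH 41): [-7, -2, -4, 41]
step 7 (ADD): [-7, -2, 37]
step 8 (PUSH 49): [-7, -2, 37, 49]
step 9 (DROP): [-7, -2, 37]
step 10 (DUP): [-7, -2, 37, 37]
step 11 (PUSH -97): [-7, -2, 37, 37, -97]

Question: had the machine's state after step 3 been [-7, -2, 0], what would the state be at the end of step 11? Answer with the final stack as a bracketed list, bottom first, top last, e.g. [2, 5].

state after step 3 := [-7, -2, 0]
step 4 (DUP): [-7, -2, 0, 0]
step 5 (ADD): [-7, -2, 0]
step 6 (PUSH 41): [-7, -2, 0, 41]
step 7 (ADD): [-7, -2, 41]
step 8 (PUSH 49): [-7, -2, 41, 49]
step 9 (DROP): [-7, -2, 41]
step 10 (DUP): [-7, -2, 41, 41]
step 11 (PUSH -97): [-7, -2, 41, 41, -97]

[-7, -2, 41, 41, -97]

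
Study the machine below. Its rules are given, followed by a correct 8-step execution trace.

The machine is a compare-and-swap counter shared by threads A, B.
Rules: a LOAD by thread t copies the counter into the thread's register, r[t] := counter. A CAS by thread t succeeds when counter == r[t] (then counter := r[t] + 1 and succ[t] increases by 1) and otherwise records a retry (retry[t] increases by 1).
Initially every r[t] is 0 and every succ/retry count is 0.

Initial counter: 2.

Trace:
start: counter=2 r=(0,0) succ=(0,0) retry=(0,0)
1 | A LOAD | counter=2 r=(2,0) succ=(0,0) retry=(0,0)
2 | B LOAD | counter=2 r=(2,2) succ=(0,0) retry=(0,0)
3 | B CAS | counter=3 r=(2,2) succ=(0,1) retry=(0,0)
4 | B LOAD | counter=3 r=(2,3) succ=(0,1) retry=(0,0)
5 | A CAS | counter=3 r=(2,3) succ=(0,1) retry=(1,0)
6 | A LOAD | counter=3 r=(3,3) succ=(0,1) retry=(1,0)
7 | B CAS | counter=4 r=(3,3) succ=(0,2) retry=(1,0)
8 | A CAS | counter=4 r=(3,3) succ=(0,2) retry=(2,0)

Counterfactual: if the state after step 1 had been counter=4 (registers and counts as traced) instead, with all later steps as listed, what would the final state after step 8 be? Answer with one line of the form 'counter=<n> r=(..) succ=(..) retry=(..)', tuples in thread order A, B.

counter=6 r=(5,5) succ=(0,2) retry=(2,0)

state after step 1 := counter=4 r=(2,0) succ=(0,0) retry=(0,0)
2 | B LOAD | counter=4 r=(2,4) succ=(0,0) retry=(0,0)
3 | B CAS | counter=5 r=(2,4) succ=(0,1) retry=(0,0)
4 | B LOAD | counter=5 r=(2,5) succ=(0,1) retry=(0,0)
5 | A CAS | counter=5 r=(2,5) succ=(0,1) retry=(1,0)
6 | A LOAD | counter=5 r=(5,5) succ=(0,1) retry=(1,0)
7 | B CAS | counter=6 r=(5,5) succ=(0,2) retry=(1,0)
8 | A CAS | counter=6 r=(5,5) succ=(0,2) retry=(2,0)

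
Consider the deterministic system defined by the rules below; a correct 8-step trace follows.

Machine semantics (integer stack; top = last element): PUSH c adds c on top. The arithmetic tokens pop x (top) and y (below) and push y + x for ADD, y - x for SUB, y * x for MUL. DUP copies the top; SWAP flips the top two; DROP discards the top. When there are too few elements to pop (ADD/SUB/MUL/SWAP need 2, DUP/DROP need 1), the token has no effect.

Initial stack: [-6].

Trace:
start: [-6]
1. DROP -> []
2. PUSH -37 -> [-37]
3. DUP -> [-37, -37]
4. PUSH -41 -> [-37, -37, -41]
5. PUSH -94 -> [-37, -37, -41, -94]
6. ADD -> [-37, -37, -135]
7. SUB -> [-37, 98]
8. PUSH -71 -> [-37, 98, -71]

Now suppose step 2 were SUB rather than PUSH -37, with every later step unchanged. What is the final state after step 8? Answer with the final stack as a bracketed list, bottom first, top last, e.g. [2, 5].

(re-executing from step 2 with the substitution; state before step 2: [])
2. SUB -> []
3. DUP -> []
4. PUSH -41 -> [-41]
5. PUSH -94 -> [-41, -94]
6. ADD -> [-135]
7. SUB -> [-135]
8. PUSH -71 -> [-135, -71]

[-135, -71]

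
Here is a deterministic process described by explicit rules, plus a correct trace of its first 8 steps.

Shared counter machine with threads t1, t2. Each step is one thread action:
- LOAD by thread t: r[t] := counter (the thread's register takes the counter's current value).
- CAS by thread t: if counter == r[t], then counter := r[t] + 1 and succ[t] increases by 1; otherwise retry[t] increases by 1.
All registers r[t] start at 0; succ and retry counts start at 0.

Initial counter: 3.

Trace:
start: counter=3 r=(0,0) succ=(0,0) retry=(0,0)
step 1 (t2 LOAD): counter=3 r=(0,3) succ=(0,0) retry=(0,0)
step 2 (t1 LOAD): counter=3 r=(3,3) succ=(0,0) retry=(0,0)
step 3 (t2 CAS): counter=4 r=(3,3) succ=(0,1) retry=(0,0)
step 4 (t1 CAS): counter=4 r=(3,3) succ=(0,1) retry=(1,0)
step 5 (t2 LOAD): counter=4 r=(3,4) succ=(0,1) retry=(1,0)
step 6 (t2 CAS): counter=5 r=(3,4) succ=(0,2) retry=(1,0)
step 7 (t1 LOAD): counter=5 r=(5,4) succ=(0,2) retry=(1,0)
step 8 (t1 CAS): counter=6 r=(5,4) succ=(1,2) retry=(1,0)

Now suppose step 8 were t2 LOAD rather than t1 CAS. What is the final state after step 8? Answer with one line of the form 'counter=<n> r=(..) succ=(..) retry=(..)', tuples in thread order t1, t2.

counter=5 r=(5,5) succ=(0,2) retry=(1,0)

(re-executing from step 8 with the substitution; state before step 8: counter=5 r=(5,4) succ=(0,2) retry=(1,0))
step 8 (t2 LOAD): counter=5 r=(5,5) succ=(0,2) retry=(1,0)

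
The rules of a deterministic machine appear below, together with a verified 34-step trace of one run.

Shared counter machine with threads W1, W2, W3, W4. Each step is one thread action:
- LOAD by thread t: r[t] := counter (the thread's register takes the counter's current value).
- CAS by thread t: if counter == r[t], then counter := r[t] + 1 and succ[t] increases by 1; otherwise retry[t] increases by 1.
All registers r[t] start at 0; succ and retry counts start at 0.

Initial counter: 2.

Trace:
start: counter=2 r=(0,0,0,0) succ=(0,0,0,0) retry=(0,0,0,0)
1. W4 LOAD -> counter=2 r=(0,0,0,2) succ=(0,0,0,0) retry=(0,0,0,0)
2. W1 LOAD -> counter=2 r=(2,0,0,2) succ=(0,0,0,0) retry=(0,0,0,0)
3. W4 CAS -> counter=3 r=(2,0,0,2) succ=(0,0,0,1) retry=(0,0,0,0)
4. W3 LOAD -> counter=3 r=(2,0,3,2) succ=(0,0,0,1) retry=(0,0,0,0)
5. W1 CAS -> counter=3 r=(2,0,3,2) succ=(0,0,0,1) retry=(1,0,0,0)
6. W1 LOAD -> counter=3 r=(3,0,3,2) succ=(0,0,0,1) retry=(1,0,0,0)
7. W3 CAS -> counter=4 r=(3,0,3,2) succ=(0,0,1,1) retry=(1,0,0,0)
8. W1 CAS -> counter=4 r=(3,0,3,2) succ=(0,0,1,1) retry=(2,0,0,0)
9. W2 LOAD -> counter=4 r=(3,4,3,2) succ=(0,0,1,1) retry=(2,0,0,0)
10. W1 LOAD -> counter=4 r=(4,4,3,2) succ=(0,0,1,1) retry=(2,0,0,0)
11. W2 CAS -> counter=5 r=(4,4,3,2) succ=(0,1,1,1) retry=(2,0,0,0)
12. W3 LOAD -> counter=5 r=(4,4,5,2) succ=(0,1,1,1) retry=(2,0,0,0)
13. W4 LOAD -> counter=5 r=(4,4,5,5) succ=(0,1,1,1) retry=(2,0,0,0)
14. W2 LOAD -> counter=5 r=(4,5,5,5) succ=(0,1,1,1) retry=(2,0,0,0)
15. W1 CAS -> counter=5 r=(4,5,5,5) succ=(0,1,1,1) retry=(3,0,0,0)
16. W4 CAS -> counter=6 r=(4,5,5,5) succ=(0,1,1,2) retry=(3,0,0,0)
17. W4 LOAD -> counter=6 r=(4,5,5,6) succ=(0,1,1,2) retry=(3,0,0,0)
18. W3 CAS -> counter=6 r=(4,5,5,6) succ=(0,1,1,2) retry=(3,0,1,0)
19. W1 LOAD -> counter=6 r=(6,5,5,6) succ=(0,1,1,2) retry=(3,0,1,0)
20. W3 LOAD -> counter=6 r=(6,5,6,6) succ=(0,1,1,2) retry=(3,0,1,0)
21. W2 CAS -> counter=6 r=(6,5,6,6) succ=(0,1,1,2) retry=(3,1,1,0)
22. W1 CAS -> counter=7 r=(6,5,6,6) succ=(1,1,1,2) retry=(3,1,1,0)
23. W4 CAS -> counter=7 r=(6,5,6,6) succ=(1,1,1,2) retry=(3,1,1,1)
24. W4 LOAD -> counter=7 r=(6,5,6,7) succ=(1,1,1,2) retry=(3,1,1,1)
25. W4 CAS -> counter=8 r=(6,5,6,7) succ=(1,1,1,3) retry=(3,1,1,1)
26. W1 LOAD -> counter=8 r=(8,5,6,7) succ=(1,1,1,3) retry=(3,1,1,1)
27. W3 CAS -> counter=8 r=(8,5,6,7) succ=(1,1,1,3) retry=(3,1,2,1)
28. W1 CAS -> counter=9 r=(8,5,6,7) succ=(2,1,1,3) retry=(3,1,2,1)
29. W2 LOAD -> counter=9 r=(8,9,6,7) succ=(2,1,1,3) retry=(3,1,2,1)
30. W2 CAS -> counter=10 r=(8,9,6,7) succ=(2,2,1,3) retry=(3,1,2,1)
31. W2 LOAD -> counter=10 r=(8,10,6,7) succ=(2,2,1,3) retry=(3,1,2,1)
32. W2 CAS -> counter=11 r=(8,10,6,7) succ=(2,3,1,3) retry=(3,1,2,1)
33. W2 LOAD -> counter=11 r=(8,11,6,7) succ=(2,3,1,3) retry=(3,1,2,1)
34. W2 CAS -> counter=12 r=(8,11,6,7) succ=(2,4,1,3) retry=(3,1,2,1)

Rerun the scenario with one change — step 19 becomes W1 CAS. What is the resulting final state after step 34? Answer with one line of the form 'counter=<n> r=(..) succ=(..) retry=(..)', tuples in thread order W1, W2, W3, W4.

counter=12 r=(8,11,6,7) succ=(1,4,1,4) retry=(5,1,2,0)

(re-executing from step 19 with the substitution; state before step 19: counter=6 r=(4,5,5,6) succ=(0,1,1,2) retry=(3,0,1,0))
19. W1 CAS -> counter=6 r=(4,5,5,6) succ=(0,1,1,2) retry=(4,0,1,0)
20. W3 LOAD -> counter=6 r=(4,5,6,6) succ=(0,1,1,2) retry=(4,0,1,0)
21. W2 CAS -> counter=6 r=(4,5,6,6) succ=(0,1,1,2) retry=(4,1,1,0)
22. W1 CAS -> counter=6 r=(4,5,6,6) succ=(0,1,1,2) retry=(5,1,1,0)
23. W4 CAS -> counter=7 r=(4,5,6,6) succ=(0,1,1,3) retry=(5,1,1,0)
24. W4 LOAD -> counter=7 r=(4,5,6,7) succ=(0,1,1,3) retry=(5,1,1,0)
25. W4 CAS -> counter=8 r=(4,5,6,7) succ=(0,1,1,4) retry=(5,1,1,0)
26. W1 LOAD -> counter=8 r=(8,5,6,7) succ=(0,1,1,4) retry=(5,1,1,0)
27. W3 CAS -> counter=8 r=(8,5,6,7) succ=(0,1,1,4) retry=(5,1,2,0)
28. W1 CAS -> counter=9 r=(8,5,6,7) succ=(1,1,1,4) retry=(5,1,2,0)
29. W2 LOAD -> counter=9 r=(8,9,6,7) succ=(1,1,1,4) retry=(5,1,2,0)
30. W2 CAS -> counter=10 r=(8,9,6,7) succ=(1,2,1,4) retry=(5,1,2,0)
31. W2 LOAD -> counter=10 r=(8,10,6,7) succ=(1,2,1,4) retry=(5,1,2,0)
32. W2 CAS -> counter=11 r=(8,10,6,7) succ=(1,3,1,4) retry=(5,1,2,0)
33. W2 LOAD -> counter=11 r=(8,11,6,7) succ=(1,3,1,4) retry=(5,1,2,0)
34. W2 CAS -> counter=12 r=(8,11,6,7) succ=(1,4,1,4) retry=(5,1,2,0)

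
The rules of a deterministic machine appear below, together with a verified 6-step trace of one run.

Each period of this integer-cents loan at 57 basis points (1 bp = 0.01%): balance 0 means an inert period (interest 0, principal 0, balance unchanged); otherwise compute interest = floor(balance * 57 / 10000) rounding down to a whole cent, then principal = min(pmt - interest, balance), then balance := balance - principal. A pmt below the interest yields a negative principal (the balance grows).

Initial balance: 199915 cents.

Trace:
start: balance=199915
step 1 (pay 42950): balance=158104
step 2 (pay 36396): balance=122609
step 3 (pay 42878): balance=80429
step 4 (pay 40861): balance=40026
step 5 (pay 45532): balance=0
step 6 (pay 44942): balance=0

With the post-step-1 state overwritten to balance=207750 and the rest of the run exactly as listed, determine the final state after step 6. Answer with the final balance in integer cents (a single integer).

826

state after step 1 := balance=207750
step 2 (pay 36396): balance=172538
step 3 (pay 42878): balance=130643
step 4 (pay 40861): balance=90526
step 5 (pay 45532): balance=45509
step 6 (pay 44942): balance=826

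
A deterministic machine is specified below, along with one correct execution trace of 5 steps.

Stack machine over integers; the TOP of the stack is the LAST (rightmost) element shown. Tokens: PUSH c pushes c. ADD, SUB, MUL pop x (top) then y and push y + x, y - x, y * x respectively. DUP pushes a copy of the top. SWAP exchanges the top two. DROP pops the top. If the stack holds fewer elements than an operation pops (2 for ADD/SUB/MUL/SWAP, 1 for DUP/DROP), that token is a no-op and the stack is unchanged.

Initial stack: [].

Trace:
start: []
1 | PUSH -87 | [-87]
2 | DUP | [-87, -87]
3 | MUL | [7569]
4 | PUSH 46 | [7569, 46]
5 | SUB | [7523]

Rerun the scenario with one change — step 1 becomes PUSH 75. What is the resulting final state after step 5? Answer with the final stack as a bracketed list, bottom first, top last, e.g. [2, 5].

[5579]

(re-executing from step 1 with the substitution; state before step 1: [])
1 | PUSH 75 | [75]
2 | DUP | [75, 75]
3 | MUL | [5625]
4 | PUSH 46 | [5625, 46]
5 | SUB | [5579]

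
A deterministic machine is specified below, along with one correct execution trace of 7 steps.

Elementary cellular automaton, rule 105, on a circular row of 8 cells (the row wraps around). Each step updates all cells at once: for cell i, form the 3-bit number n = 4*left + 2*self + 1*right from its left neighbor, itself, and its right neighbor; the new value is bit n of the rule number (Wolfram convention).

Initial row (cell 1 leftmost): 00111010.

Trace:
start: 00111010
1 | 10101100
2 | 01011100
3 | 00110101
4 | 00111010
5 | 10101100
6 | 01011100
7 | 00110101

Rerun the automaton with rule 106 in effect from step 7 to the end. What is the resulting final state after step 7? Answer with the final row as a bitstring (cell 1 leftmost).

10110100

(re-executing step 7 under rule 106; state before step 7: 01011100)
7 | 10110100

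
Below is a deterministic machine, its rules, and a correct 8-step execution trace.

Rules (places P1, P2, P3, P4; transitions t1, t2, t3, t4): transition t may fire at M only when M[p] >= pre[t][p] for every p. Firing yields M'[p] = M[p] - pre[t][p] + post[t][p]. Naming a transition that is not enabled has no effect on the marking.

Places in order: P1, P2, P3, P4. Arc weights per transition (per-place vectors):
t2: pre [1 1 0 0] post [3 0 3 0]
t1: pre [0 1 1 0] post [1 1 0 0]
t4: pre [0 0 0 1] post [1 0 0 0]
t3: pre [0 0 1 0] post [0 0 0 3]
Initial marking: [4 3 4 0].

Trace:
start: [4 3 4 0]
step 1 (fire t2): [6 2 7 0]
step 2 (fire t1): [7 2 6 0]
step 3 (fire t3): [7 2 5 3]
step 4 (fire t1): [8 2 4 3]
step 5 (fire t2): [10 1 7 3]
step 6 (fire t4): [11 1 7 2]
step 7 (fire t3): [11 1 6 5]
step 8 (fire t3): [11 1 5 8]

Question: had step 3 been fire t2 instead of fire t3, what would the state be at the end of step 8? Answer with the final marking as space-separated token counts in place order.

12 0 9 6

(re-executing from step 3 with the substitution; state before step 3: [7 2 6 0])
step 3 (fire t2): [9 1 9 0]
step 4 (fire t1): [10 1 8 0]
step 5 (fire t2): [12 0 11 0]
step 6 (fire t4): [12 0 11 0]
step 7 (fire t3): [12 0 10 3]
step 8 (fire t3): [12 0 9 6]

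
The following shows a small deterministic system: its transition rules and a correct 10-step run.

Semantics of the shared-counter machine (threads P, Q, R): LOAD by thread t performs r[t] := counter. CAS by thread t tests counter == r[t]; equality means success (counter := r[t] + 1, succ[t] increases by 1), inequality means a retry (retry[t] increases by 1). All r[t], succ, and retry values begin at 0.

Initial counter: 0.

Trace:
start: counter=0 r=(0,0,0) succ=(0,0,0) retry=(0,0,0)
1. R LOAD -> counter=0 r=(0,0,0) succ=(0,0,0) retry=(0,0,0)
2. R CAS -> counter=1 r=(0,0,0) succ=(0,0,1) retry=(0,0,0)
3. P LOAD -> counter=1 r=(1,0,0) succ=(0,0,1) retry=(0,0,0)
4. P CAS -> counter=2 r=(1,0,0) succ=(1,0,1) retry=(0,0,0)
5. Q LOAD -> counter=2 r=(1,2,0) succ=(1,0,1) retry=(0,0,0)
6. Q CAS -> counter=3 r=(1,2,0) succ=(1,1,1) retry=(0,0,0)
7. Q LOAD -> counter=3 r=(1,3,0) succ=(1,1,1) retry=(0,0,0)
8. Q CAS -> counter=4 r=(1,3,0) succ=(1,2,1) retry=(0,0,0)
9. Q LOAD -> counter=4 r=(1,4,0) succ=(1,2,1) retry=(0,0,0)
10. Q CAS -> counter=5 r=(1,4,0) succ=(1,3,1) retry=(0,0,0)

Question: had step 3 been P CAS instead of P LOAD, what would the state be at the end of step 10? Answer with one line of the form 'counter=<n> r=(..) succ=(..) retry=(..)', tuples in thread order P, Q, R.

(re-executing from step 3 with the substitution; state before step 3: counter=1 r=(0,0,0) succ=(0,0,1) retry=(0,0,0))
3. P CAS -> counter=1 r=(0,0,0) succ=(0,0,1) retry=(1,0,0)
4. P CAS -> counter=1 r=(0,0,0) succ=(0,0,1) retry=(2,0,0)
5. Q LOAD -> counter=1 r=(0,1,0) succ=(0,0,1) retry=(2,0,0)
6. Q CAS -> counter=2 r=(0,1,0) succ=(0,1,1) retry=(2,0,0)
7. Q LOAD -> counter=2 r=(0,2,0) succ=(0,1,1) retry=(2,0,0)
8. Q CAS -> counter=3 r=(0,2,0) succ=(0,2,1) retry=(2,0,0)
9. Q LOAD -> counter=3 r=(0,3,0) succ=(0,2,1) retry=(2,0,0)
10. Q CAS -> counter=4 r=(0,3,0) succ=(0,3,1) retry=(2,0,0)

counter=4 r=(0,3,0) succ=(0,3,1) retry=(2,0,0)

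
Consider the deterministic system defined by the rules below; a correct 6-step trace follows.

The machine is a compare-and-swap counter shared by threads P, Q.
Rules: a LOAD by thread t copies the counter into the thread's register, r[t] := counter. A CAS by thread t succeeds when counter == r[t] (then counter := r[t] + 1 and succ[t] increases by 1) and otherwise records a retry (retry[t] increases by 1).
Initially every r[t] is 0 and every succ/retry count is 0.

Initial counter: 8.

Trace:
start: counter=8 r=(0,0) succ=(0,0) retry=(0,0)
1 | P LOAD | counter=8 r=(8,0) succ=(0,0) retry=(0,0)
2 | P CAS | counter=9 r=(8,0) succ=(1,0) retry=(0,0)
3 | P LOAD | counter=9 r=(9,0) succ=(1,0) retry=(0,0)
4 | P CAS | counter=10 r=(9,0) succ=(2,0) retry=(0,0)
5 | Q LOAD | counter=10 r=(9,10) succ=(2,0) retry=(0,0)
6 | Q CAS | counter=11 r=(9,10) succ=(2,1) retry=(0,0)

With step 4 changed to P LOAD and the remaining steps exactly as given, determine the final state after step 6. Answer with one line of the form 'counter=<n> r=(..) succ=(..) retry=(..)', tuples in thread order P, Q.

counter=10 r=(9,9) succ=(1,1) retry=(0,0)

(re-executing from step 4 with the substitution; state before step 4: counter=9 r=(9,0) succ=(1,0) retry=(0,0))
4 | P LOAD | counter=9 r=(9,0) succ=(1,0) retry=(0,0)
5 | Q LOAD | counter=9 r=(9,9) succ=(1,0) retry=(0,0)
6 | Q CAS | counter=10 r=(9,9) succ=(1,1) retry=(0,0)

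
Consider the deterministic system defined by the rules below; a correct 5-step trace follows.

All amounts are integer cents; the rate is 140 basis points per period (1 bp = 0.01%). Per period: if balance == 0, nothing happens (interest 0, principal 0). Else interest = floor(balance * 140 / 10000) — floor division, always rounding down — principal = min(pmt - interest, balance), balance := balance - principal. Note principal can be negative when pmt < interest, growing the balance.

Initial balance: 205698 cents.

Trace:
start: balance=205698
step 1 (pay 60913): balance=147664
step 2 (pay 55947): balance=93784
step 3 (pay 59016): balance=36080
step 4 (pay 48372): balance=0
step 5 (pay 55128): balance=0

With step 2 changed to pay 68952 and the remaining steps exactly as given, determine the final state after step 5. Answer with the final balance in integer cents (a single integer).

0

(re-executing from step 2 with the substitution; state before step 2: balance=147664)
step 2 (pay 68952): balance=80779
step 3 (pay 59016): balance=22893
step 4 (pay 48372): balance=0
step 5 (pay 55128): balance=0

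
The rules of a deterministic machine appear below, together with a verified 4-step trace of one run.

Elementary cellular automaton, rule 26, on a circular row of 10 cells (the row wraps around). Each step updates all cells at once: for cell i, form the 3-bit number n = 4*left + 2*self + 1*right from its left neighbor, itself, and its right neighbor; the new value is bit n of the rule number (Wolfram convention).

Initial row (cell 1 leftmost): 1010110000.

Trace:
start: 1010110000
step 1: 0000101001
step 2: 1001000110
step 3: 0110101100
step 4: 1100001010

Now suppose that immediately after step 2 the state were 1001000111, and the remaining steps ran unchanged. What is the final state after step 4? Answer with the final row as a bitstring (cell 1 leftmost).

1100001010

state after step 2 := 1001000111
step 3: 0110101100
step 4: 1100001010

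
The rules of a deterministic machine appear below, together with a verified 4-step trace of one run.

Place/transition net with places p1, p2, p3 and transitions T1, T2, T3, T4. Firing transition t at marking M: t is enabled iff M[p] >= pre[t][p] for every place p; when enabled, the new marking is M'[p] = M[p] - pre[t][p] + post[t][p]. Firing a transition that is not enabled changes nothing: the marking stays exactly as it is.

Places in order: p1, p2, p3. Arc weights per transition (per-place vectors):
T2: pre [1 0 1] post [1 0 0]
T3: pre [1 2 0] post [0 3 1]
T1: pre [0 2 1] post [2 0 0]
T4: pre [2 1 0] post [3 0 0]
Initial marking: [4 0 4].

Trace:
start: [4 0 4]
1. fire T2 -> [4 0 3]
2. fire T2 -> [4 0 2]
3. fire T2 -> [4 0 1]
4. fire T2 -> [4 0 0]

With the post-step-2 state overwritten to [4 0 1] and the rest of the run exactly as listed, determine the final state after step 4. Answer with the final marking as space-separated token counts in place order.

4 0 0

state after step 2 := [4 0 1]
3. fire T2 -> [4 0 0]
4. fire T2 -> [4 0 0]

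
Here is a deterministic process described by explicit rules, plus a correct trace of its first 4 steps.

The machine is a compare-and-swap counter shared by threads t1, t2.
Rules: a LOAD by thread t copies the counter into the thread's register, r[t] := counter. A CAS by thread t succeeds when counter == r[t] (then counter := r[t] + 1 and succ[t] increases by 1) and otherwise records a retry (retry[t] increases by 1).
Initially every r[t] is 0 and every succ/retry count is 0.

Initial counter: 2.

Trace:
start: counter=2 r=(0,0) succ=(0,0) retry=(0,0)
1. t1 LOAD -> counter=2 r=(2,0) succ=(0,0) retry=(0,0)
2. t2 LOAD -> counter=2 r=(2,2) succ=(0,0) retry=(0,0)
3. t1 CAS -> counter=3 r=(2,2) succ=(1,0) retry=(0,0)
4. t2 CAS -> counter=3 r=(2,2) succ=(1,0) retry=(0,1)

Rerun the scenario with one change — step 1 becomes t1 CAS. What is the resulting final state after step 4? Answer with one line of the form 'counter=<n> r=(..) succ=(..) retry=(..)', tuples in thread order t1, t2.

counter=3 r=(0,2) succ=(0,1) retry=(2,0)

(re-executing from step 1 with the substitution; state before step 1: counter=2 r=(0,0) succ=(0,0) retry=(0,0))
1. t1 CAS -> counter=2 r=(0,0) succ=(0,0) retry=(1,0)
2. t2 LOAD -> counter=2 r=(0,2) succ=(0,0) retry=(1,0)
3. t1 CAS -> counter=2 r=(0,2) succ=(0,0) retry=(2,0)
4. t2 CAS -> counter=3 r=(0,2) succ=(0,1) retry=(2,0)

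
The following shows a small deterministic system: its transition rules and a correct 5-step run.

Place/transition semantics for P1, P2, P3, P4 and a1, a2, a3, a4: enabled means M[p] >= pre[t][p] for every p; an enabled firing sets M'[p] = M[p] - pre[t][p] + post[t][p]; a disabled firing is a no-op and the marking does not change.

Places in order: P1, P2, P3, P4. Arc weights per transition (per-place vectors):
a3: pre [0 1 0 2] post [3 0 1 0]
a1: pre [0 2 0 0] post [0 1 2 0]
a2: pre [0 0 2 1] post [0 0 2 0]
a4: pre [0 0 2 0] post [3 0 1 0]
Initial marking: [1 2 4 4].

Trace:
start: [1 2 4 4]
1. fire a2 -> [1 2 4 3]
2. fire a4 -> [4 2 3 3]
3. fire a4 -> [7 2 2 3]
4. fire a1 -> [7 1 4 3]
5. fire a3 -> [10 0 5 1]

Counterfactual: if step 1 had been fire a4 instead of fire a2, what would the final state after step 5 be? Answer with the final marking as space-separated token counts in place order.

(re-executing from step 1 with the substitution; state before step 1: [1 2 4 4])
1. fire a4 -> [4 2 3 4]
2. fire a4 -> [7 2 2 4]
3. fire a4 -> [10 2 1 4]
4. fire a1 -> [10 1 3 4]
5. fire a3 -> [13 0 4 2]

13 0 4 2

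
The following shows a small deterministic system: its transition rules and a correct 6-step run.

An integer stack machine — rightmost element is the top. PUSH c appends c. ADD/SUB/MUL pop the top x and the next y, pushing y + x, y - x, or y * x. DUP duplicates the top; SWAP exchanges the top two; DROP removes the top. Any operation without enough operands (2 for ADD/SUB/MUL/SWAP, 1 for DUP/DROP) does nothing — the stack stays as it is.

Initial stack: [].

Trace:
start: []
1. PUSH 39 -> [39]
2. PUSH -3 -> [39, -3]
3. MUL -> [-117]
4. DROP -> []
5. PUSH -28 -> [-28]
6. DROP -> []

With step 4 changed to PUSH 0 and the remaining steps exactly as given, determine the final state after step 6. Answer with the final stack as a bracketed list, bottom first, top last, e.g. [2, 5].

[-117, 0]

(re-executing from step 4 with the substitution; state before step 4: [-117])
4. PUSH 0 -> [-117, 0]
5. PUSH -28 -> [-117, 0, -28]
6. DROP -> [-117, 0]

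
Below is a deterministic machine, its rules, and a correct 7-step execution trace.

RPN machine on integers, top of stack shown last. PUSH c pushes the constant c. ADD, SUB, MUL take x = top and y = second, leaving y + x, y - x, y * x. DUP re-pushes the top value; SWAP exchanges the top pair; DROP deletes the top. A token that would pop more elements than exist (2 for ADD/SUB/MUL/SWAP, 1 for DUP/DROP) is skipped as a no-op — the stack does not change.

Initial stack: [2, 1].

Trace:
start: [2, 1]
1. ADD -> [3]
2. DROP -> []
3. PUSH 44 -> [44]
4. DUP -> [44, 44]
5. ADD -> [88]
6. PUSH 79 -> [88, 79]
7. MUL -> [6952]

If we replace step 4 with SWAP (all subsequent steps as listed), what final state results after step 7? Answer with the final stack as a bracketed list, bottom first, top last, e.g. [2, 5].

[3476]

(re-executing from step 4 with the substitution; state before step 4: [44])
4. SWAP -> [44]
5. ADD -> [44]
6. PUSH 79 -> [44, 79]
7. MUL -> [3476]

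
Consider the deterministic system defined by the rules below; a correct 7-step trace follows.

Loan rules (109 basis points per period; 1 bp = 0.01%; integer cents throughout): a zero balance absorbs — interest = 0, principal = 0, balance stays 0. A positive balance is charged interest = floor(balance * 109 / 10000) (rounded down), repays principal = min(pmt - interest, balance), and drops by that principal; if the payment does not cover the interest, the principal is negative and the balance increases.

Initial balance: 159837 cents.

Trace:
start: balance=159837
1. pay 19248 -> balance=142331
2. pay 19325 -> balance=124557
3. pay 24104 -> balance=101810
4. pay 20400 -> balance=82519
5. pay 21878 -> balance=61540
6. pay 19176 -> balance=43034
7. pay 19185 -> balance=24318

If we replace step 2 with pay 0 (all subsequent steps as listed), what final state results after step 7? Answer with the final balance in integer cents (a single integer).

(re-executing from step 2 with the substitution; state before step 2: balance=142331)
2. pay 0 -> balance=143882
3. pay 24104 -> balance=121346
4. pay 20400 -> balance=102268
5. pay 21878 -> balance=81504
6. pay 19176 -> balance=63216
7. pay 19185 -> balance=44720

44720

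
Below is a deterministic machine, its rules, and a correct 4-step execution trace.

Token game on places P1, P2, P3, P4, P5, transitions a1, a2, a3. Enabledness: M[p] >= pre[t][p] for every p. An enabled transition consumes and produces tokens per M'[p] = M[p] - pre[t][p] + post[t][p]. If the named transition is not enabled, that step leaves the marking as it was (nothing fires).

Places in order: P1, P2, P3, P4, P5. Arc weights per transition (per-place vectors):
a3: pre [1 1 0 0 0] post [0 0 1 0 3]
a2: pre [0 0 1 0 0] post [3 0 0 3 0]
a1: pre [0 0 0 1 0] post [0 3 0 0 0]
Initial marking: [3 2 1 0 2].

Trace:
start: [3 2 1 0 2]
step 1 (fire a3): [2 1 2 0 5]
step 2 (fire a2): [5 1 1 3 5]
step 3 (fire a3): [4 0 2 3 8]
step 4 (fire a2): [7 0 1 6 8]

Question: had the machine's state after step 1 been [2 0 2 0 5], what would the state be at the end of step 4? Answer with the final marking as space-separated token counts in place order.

8 0 0 6 5

state after step 1 := [2 0 2 0 5]
step 2 (fire a2): [5 0 1 3 5]
step 3 (fire a3): [5 0 1 3 5]
step 4 (fire a2): [8 0 0 6 5]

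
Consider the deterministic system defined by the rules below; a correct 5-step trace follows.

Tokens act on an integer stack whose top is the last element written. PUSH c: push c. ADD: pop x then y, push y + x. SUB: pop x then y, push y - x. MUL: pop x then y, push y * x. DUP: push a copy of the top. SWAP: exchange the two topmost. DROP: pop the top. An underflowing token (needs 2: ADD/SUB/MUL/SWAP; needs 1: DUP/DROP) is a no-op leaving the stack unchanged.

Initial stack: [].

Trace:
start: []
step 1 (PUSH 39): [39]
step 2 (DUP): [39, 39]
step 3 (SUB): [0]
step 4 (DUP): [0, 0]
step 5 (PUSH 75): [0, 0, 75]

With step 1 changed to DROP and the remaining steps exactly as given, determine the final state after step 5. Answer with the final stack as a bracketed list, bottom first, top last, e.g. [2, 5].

(re-executing from step 1 with the substitution; state before step 1: [])
step 1 (DROP): []
step 2 (DUP): []
step 3 (SUB): []
step 4 (DUP): []
step 5 (PUSH 75): [75]

[75]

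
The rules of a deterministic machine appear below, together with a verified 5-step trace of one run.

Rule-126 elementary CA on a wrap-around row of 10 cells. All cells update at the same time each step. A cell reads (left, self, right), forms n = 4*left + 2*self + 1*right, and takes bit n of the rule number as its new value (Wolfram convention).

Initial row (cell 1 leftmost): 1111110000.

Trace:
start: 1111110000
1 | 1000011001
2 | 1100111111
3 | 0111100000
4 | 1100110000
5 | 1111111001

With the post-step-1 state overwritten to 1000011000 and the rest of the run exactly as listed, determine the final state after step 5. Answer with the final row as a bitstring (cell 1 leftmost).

state after step 1 := 1000011000
2 | 1100111101
3 | 0111100111
4 | 1100111101
5 | 0111100111

0111100111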